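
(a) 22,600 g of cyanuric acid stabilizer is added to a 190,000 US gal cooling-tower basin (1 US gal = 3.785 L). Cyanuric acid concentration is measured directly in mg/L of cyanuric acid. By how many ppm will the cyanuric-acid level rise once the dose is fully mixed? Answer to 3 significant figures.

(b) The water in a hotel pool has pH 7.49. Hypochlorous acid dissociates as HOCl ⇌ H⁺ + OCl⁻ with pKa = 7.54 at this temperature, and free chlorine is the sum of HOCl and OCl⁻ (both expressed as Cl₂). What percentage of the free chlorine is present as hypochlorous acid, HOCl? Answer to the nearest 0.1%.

(a) Volume: 190,000 US gal × 3.785 L/gal = 719,150 L.
(a) Rise: 22,600 g / 719,150 L × 1000 = 31.43 mg/L.

(b) [OCl⁻]/[HOCl] = 10^(pH − pKa) = 10^(7.49 − 7.54) = 10^-0.05 = 0.8913.
(b) Fraction as HOCl = 1 / (1 + 0.8913) = 0.5288.

(a) 31.4 ppm; (b) 52.9%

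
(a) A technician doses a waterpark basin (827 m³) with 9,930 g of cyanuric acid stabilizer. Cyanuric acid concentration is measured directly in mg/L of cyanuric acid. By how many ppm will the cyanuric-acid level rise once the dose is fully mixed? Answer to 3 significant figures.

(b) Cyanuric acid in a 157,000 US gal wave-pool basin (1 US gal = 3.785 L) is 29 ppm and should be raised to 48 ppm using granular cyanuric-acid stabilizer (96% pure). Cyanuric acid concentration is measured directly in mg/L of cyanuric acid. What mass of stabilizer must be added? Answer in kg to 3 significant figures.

(a) 12.0 ppm; (b) 11.8 kg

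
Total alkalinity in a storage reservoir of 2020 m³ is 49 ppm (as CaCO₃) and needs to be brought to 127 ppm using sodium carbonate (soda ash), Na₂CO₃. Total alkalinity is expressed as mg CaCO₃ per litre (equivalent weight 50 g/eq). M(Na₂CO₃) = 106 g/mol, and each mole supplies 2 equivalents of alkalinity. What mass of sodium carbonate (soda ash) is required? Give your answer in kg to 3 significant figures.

Volume: 2020 m³ = 2,020,000 L.
Alkalinity to add: (127 − 49) = 78 mg/L as CaCO₃ × 2,020,000 L = 157,600 g as CaCO₃.
Equivalents: 157,600 g ÷ 50 g/eq = 3151 eq.
Each mole of Na₂CO₃ supplies 2 eq, so 3151 / 2 = 1576 mol.
Mass: 1576 mol × 106 g/mol = 167,000 g.

167 kg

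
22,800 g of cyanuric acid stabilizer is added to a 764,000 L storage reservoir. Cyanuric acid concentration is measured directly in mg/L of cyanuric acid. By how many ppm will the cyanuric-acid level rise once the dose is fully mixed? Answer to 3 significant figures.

Rise: 22,800 g / 764,000 L × 1000 = 29.84 mg/L.

29.8 ppm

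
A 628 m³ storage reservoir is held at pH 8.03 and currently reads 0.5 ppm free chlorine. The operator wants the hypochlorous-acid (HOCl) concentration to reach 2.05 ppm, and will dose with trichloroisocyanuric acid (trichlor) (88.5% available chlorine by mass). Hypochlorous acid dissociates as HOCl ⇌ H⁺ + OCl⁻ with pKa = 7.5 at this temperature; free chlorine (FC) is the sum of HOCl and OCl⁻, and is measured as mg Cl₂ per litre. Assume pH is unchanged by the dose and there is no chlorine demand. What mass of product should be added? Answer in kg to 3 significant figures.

6.03 kg

Volume: 628 m³ = 628,000 L.
[OCl⁻]/[HOCl] = 10^(pH − pKa) = 10^(8.03 − 7.5) = 3.388; fraction as HOCl = 1/(1 + 3.388) = 0.2279.
Free chlorine required for 2.05 ppm HOCl: 2.05 / 0.2279 = 8.996 ppm.
FC to add: 8.996 − 0.5 = 8.496 mg/L as Cl₂.
Cl₂ equivalent: 8.496 mg/L × 628,000 L = 5336 g.
Product at 88.5% available Cl: 5336 / 0.885 = 6029 g.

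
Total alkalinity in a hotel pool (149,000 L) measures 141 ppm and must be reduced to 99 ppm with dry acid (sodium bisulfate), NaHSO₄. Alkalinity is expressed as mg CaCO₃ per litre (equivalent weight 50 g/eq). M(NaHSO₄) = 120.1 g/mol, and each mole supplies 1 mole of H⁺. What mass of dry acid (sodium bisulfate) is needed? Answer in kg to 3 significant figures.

Alkalinity to neutralize: (141 − 99) = 42 mg/L as CaCO₃ × 149,000 L = 6258 g as CaCO₃.
Equivalents of H⁺ required: 6258 ÷ 50 g/eq = 125.2 eq = 125.2 mol NaHSO₄.
Mass of NaHSO₄: 125.2 × 120.1 = 15,030 g.

15.0 kg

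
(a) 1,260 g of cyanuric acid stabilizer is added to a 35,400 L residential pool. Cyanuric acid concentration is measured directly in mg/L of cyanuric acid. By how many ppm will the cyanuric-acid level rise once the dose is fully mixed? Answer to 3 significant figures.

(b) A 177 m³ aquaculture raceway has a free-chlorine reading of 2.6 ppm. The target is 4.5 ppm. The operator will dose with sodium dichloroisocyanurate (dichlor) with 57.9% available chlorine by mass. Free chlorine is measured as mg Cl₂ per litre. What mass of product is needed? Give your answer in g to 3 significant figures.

(a) Rise: 1,260 g / 35,400 L × 1000 = 35.59 mg/L.

(b) Volume: 177 m³ = 177,000 L.
(b) Chlorine deficit: 4.5 − 2.6 = 1.9 ppm = 1.9 mg/L as Cl₂.
(b) Cl₂ equivalent needed: 1.9 mg/L × 177,000 L = 336,300 mg = 336.3 g.
(b) Product at 57.9% available chlorine: 336.3 / 0.579 = 580.8 g.

(a) 35.6 ppm; (b) 581 g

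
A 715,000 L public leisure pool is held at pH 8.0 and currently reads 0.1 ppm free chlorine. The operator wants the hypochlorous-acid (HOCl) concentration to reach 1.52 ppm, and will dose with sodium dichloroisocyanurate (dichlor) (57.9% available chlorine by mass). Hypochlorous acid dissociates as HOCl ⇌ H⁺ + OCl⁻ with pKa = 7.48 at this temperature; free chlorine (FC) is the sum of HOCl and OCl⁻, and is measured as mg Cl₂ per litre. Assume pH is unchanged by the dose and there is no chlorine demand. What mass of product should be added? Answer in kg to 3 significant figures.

7.97 kg

[OCl⁻]/[HOCl] = 10^(pH − pKa) = 10^(8.0 − 7.48) = 3.311; fraction as HOCl = 1/(1 + 3.311) = 0.2319.
Free chlorine required for 1.52 ppm HOCl: 1.52 / 0.2319 = 6.553 ppm.
FC to add: 6.553 − 0.1 = 6.453 mg/L as Cl₂.
Cl₂ equivalent: 6.453 mg/L × 715,000 L = 4614 g.
Product at 57.9% available Cl: 4614 / 0.579 = 7969 g.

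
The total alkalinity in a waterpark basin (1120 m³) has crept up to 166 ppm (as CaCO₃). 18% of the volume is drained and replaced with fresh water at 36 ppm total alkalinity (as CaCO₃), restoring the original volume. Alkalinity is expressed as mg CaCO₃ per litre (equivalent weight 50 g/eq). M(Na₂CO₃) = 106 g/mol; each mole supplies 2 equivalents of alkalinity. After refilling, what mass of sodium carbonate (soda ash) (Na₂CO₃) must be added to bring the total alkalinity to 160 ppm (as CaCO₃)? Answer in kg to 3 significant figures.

20.7 kg

Volume: 1120 m³ = 1,120,000 L.
After draining 18% and refilling: 166 × 0.82 + 36 × 0.18 = 142.6 ppm.
Deficit to target: 160 − 142.6 = 17.4 mg/L.
As CaCO₃: 17.4 mg/L × 1,120,000 L = 19,490 g; ÷ 50 g/eq ÷ 2 = 194.9 mol Na₂CO₃.
Mass: 194.9 × 106 = 20,660 g.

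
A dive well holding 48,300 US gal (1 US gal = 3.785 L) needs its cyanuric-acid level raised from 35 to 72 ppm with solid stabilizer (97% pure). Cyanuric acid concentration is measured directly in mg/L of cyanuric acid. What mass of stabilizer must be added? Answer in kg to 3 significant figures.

Volume: 48,300 US gal × 3.785 L/gal = 182,816 L.
CYA to add: (72 − 35) = 37 mg/L × 182,816 L = 6764 g cyanuric acid.
At 97% purity: 6764 / 0.97 = 6973 g product.

6.97 kg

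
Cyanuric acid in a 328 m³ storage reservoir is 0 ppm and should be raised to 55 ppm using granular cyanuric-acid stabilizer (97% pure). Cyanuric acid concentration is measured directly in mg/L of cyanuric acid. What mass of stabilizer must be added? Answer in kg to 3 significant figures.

18.6 kg

Volume: 328 m³ = 328,000 L.
CYA to add: (55 − 0) = 55 mg/L × 328,000 L = 18,040 g cyanuric acid.
At 97% purity: 18,040 / 0.97 = 18,600 g product.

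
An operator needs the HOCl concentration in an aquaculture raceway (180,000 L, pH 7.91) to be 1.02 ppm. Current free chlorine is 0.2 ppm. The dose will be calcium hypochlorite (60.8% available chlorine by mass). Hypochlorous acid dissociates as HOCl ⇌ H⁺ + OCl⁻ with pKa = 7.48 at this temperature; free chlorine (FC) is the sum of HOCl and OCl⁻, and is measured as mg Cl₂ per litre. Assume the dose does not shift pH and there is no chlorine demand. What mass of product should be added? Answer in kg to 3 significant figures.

[OCl⁻]/[HOCl] = 10^(pH − pKa) = 10^(7.91 − 7.48) = 2.692; fraction as HOCl = 1/(1 + 2.692) = 0.2709.
Free chlorine required for 1.02 ppm HOCl: 1.02 / 0.2709 = 3.765 ppm.
FC to add: 3.765 − 0.2 = 3.565 mg/L as Cl₂.
Cl₂ equivalent: 3.565 mg/L × 180,000 L = 641.8 g.
Product at 60.8% available Cl: 641.8 / 0.608 = 1056 g.

1.06 kg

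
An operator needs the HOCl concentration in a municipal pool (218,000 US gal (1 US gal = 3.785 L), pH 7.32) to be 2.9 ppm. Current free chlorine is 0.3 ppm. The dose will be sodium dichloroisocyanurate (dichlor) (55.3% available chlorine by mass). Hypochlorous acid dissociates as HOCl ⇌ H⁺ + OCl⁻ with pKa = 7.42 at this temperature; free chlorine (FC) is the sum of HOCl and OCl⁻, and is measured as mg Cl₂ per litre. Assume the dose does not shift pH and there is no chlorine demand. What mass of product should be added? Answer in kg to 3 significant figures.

Volume: 218,000 US gal × 3.785 L/gal = 825,130 L.
[OCl⁻]/[HOCl] = 10^(pH − pKa) = 10^(7.32 − 7.42) = 0.7943; fraction as HOCl = 1/(1 + 0.7943) = 0.5573.
Free chlorine required for 2.9 ppm HOCl: 2.9 / 0.5573 = 5.204 ppm.
FC to add: 5.204 − 0.3 = 4.904 mg/L as Cl₂.
Cl₂ equivalent: 4.904 mg/L × 825,130 L = 4046 g.
Product at 55.3% available Cl: 4046 / 0.553 = 7317 g.

7.32 kg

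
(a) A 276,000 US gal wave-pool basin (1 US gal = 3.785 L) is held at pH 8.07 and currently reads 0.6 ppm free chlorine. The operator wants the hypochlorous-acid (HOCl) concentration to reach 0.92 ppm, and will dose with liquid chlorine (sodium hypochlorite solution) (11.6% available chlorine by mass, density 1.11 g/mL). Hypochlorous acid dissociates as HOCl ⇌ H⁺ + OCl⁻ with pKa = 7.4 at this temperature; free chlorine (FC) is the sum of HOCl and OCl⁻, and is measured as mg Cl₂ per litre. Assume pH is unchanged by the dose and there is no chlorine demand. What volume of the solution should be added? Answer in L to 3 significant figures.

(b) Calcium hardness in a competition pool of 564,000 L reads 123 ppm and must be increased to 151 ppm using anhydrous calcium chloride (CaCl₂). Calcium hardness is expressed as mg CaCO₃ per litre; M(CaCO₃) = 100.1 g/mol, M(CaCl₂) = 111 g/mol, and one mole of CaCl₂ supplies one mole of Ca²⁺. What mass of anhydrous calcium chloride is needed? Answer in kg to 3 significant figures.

(a) 37.5 L; (b) 17.5 kg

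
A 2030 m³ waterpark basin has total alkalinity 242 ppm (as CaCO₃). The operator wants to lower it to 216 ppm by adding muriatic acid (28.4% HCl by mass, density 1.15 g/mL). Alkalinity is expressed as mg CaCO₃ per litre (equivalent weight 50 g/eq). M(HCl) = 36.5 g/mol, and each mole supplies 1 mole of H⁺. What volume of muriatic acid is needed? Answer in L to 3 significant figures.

118 L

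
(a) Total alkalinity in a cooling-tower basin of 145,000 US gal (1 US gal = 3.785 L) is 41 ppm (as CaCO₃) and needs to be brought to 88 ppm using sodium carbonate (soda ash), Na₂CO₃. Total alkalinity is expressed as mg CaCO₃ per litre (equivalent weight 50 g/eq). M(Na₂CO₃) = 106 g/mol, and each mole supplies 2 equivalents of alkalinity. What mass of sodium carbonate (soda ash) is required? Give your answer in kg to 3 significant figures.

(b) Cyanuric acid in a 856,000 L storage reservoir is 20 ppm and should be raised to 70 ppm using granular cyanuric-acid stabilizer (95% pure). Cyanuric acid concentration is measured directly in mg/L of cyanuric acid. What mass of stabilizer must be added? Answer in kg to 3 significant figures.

(a) 27.3 kg; (b) 45.1 kg

(a) Volume: 145,000 US gal × 3.785 L/gal = 548,825 L.
(a) Alkalinity to add: (88 − 41) = 47 mg/L as CaCO₃ × 548,825 L = 25,790 g as CaCO₃.
(a) Equivalents: 25,790 g ÷ 50 g/eq = 515.9 eq.
(a) Each mole of Na₂CO₃ supplies 2 eq, so 515.9 / 2 = 257.9 mol.
(a) Mass: 257.9 mol × 106 g/mol = 27,340 g.

(b) CYA to add: (70 − 20) = 50 mg/L × 856,000 L = 42,800 g cyanuric acid.
(b) At 95% purity: 42,800 / 0.95 = 45,050 g product.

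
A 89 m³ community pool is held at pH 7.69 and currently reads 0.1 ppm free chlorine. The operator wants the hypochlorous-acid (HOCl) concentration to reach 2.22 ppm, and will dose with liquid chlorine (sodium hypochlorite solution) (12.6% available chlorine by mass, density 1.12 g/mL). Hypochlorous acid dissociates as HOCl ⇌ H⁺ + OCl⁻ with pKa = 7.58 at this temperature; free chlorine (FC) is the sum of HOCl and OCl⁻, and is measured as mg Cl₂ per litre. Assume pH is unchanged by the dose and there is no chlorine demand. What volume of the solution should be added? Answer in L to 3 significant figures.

3.14 L

Volume: 89 m³ = 89,000 L.
[OCl⁻]/[HOCl] = 10^(pH − pKa) = 10^(7.69 − 7.58) = 1.288; fraction as HOCl = 1/(1 + 1.288) = 0.437.
Free chlorine required for 2.22 ppm HOCl: 2.22 / 0.437 = 5.08 ppm.
FC to add: 5.08 − 0.1 = 4.98 mg/L as Cl₂.
Cl₂ equivalent: 4.98 mg/L × 89,000 L = 443.2 g.
Product at 12.6% available Cl: 443.2 / 0.126 = 3518 g.
Volume: 3518 g ÷ 1.12 g/mL = 3141 mL.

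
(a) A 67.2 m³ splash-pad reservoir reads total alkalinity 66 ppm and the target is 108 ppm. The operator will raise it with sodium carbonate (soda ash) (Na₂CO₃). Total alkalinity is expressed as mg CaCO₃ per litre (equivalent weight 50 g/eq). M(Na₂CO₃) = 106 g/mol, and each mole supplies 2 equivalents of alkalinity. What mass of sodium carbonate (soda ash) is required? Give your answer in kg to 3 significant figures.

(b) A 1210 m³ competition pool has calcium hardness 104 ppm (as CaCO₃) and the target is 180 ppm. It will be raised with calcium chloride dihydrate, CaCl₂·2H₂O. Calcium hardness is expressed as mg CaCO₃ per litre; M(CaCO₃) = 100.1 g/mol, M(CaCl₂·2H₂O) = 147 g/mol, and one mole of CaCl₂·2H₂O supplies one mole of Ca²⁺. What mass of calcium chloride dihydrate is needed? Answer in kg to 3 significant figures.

(a) Volume: 67.2 m³ = 67,200 L.
(a) Alkalinity to add: (108 − 66) = 42 mg/L as CaCO₃ × 67,200 L = 2822 g as CaCO₃.
(a) Equivalents: 2822 g ÷ 50 g/eq = 56.45 eq.
(a) Each mole of Na₂CO₃ supplies 2 eq, so 56.45 / 2 = 28.22 mol.
(a) Mass: 28.22 mol × 106 g/mol = 2992 g.

(b) Volume: 1210 m³ = 1,210,000 L.
(b) Hardness to add: (180 − 104) = 76 mg/L as CaCO₃ × 1,210,000 L = 91,960 g as CaCO₃.
(b) Moles of Ca²⁺ (1 mol Ca²⁺ ≡ 1 mol CaCO₃): 91,960 / 100.1 g/mol = 918.7 mol.
(b) Mass of CaCl₂·2H₂O: 918.7 × 147 = 135,000 g.

(a) 2.99 kg; (b) 135 kg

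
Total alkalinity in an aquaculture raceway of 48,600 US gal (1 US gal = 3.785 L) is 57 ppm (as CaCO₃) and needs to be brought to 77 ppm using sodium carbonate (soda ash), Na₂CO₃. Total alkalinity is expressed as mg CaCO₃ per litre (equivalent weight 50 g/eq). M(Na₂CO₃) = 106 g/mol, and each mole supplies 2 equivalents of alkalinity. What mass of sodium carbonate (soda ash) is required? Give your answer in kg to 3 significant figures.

3.90 kg

Volume: 48,600 US gal × 3.785 L/gal = 183,951 L.
Alkalinity to add: (77 − 57) = 20 mg/L as CaCO₃ × 183,951 L = 3679 g as CaCO₃.
Equivalents: 3679 g ÷ 50 g/eq = 73.58 eq.
Each mole of Na₂CO₃ supplies 2 eq, so 73.58 / 2 = 36.79 mol.
Mass: 36.79 mol × 106 g/mol = 3900 g.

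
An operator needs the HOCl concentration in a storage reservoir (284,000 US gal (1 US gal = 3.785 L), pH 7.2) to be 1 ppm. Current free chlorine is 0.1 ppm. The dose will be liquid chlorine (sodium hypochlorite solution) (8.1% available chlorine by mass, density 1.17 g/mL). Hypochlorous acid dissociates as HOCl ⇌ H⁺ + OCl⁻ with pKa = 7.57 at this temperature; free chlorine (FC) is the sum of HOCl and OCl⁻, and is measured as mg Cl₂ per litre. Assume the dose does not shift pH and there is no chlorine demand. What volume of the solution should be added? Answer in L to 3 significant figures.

Volume: 284,000 US gal × 3.785 L/gal = 1,074,940 L.
[OCl⁻]/[HOCl] = 10^(pH − pKa) = 10^(7.2 − 7.57) = 0.4266; fraction as HOCl = 1/(1 + 0.4266) = 0.701.
Free chlorine required for 1 ppm HOCl: 1 / 0.701 = 1.427 ppm.
FC to add: 1.427 − 0.1 = 1.327 mg/L as Cl₂.
Cl₂ equivalent: 1.327 mg/L × 1,074,940 L = 1426 g.
Product at 8.1% available Cl: 1426 / 0.081 = 17,600 g.
Volume: 17,600 g ÷ 1.17 g/mL = 15,050 mL.

15.0 L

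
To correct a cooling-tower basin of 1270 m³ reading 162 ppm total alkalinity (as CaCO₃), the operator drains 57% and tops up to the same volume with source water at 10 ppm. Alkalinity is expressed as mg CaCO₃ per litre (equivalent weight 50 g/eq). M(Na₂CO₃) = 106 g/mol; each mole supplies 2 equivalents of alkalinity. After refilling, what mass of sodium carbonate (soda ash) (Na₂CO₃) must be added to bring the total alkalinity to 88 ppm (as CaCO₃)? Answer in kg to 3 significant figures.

17.0 kg

Volume: 1270 m³ = 1,270,000 L.
After draining 57% and refilling: 162 × 0.43 + 10 × 0.57 = 75.36 ppm.
Deficit to target: 88 − 75.36 = 12.64 mg/L.
As CaCO₃: 12.64 mg/L × 1,270,000 L = 16,050 g; ÷ 50 g/eq ÷ 2 = 160.5 mol Na₂CO₃.
Mass: 160.5 × 106 = 17,020 g.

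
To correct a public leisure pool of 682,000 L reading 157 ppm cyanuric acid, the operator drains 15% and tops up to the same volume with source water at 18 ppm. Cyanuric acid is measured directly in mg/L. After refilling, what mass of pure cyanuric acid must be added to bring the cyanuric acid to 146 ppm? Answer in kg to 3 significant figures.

6.72 kg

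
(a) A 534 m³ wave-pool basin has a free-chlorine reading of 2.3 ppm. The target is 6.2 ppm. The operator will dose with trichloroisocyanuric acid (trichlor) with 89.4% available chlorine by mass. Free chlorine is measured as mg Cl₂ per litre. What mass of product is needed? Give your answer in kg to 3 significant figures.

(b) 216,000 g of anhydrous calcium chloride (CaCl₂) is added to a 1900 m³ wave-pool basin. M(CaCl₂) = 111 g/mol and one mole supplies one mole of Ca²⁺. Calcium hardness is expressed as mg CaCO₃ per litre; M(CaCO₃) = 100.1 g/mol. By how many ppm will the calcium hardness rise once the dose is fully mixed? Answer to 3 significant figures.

(a) Volume: 534 m³ = 534,000 L.
(a) Chlorine deficit: 6.2 − 2.3 = 3.9 ppm = 3.9 mg/L as Cl₂.
(a) Cl₂ equivalent needed: 3.9 mg/L × 534,000 L = 2,083,000 mg = 2083 g.
(a) Product at 89.4% available chlorine: 2083 / 0.894 = 2330 g.

(b) Volume: 1900 m³ = 1,900,000 L.
(b) Moles of Ca²⁺: 216,000 g ÷ 111 g/mol = 1946 mol.
(b) As CaCO₃: 1946 mol × 100.1 g/mol = 194,800 g.
(b) Rise: 194,800 g / 1,900,000 L × 1000 = 102.5 mg/L.

(a) 2.33 kg; (b) 103 ppm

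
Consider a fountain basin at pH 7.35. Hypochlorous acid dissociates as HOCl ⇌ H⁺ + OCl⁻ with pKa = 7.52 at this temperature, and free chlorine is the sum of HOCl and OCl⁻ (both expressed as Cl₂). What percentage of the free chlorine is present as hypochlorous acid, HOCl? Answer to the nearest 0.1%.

[OCl⁻]/[HOCl] = 10^(pH − pKa) = 10^(7.35 − 7.52) = 10^-0.17 = 0.6761.
Fraction as HOCl = 1 / (1 + 0.6761) = 0.5966.

59.7%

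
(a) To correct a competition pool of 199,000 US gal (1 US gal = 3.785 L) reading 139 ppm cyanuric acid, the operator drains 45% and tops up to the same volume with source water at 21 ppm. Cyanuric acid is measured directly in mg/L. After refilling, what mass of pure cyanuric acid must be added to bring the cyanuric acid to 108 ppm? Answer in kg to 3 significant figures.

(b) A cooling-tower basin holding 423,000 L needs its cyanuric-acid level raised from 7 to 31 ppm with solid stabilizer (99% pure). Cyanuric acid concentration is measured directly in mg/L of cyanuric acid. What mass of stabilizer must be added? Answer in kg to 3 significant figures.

(a) 16.6 kg; (b) 10.3 kg

(a) Volume: 199,000 US gal × 3.785 L/gal = 753,215 L.
(a) After draining 45% and refilling: 139 × 0.55 + 21 × 0.45 = 85.9 ppm.
(a) Deficit to target: 108 − 85.9 = 22.1 mg/L.
(a) Mass: 22.1 mg/L × 753,215 L = 16,650 g cyanuric acid.

(b) CYA to add: (31 − 7) = 24 mg/L × 423,000 L = 10,150 g cyanuric acid.
(b) At 99% purity: 10,150 / 0.99 = 10,250 g product.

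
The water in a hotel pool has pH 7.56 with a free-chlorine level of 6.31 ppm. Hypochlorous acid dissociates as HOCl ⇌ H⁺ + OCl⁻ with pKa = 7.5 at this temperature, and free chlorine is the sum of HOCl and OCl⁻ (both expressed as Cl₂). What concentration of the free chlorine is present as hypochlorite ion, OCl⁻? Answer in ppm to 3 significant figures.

3.37 ppm

[OCl⁻]/[HOCl] = 10^(pH − pKa) = 10^(7.56 − 7.5) = 10^0.06 = 1.148.
Fraction as HOCl = 1 / (1 + 1.148) = 0.4655.
OCl⁻ = (1 − 0.4655) × 6.31 ppm = 3.373 ppm.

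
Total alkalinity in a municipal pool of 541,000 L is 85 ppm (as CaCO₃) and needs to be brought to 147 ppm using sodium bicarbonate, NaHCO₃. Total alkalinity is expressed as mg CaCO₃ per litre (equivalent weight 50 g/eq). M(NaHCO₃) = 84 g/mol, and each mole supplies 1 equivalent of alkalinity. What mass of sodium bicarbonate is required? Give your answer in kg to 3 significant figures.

Alkalinity to add: (147 − 85) = 62 mg/L as CaCO₃ × 541,000 L = 33,540 g as CaCO₃.
Equivalents: 33,540 g ÷ 50 g/eq = 670.8 eq.
NaHCO₃ supplies 1 eq per mole → 670.8 mol.
Mass: 670.8 mol × 84 g/mol = 56,350 g.

56.4 kg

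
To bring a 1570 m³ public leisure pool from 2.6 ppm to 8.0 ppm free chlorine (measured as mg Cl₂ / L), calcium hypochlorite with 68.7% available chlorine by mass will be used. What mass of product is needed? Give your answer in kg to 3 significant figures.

Volume: 1570 m³ = 1,570,000 L.
Chlorine deficit: 8.0 − 2.6 = 5.4 ppm = 5.4 mg/L as Cl₂.
Cl₂ equivalent needed: 5.4 mg/L × 1,570,000 L = 8,478,000 mg = 8478 g.
Product at 68.7% available chlorine: 8478 / 0.687 = 12,340 g.

12.3 kg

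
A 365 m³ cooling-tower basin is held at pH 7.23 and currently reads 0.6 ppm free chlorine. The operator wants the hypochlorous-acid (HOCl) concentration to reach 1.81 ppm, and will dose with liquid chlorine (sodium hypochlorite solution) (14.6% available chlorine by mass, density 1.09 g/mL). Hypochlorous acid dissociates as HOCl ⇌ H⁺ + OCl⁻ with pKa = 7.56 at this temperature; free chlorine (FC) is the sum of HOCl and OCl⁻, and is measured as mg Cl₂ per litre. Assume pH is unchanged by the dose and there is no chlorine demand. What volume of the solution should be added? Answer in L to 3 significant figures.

4.72 L

Volume: 365 m³ = 365,000 L.
[OCl⁻]/[HOCl] = 10^(pH − pKa) = 10^(7.23 − 7.56) = 0.4677; fraction as HOCl = 1/(1 + 0.4677) = 0.6813.
Free chlorine required for 1.81 ppm HOCl: 1.81 / 0.6813 = 2.657 ppm.
FC to add: 2.657 − 0.6 = 2.057 mg/L as Cl₂.
Cl₂ equivalent: 2.057 mg/L × 365,000 L = 750.7 g.
Product at 14.6% available Cl: 750.7 / 0.146 = 5142 g.
Volume: 5142 g ÷ 1.09 g/mL = 4717 mL.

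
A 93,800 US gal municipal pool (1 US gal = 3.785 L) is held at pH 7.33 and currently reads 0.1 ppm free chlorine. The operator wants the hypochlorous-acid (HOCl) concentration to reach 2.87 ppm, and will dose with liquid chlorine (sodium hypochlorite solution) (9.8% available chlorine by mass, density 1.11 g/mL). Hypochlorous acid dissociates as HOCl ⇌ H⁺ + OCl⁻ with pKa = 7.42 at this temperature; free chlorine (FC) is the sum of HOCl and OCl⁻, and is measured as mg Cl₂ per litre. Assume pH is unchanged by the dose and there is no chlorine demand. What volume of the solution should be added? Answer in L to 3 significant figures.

16.7 L

Volume: 93,800 US gal × 3.785 L/gal = 355,033 L.
[OCl⁻]/[HOCl] = 10^(pH − pKa) = 10^(7.33 − 7.42) = 0.8128; fraction as HOCl = 1/(1 + 0.8128) = 0.5516.
Free chlorine required for 2.87 ppm HOCl: 2.87 / 0.5516 = 5.203 ppm.
FC to add: 5.203 − 0.1 = 5.103 mg/L as Cl₂.
Cl₂ equivalent: 5.103 mg/L × 355,033 L = 1812 g.
Product at 9.8% available Cl: 1812 / 0.098 = 18,490 g.
Volume: 18,490 g ÷ 1.11 g/mL = 16,650 mL.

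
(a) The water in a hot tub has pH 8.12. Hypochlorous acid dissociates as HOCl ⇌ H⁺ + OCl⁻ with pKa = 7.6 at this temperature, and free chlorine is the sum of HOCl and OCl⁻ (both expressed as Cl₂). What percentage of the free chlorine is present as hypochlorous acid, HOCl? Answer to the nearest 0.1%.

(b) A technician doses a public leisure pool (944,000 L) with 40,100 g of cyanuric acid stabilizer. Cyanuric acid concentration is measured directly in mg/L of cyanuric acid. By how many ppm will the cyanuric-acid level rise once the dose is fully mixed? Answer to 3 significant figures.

(a) [OCl⁻]/[HOCl] = 10^(pH − pKa) = 10^(8.12 − 7.6) = 10^0.52 = 3.311.
(a) Fraction as HOCl = 1 / (1 + 3.311) = 0.2319.

(b) Rise: 40,100 g / 944,000 L × 1000 = 42.48 mg/L.

(a) 23.2%; (b) 42.5 ppm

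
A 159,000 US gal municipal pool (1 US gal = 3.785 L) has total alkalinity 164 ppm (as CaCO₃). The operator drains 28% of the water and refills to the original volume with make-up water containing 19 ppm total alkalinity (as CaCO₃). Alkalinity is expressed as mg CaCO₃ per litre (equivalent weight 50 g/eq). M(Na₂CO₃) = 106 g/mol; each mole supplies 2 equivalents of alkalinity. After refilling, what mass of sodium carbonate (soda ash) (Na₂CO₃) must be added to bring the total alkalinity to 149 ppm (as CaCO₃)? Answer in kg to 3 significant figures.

Volume: 159,000 US gal × 3.785 L/gal = 601,815 L.
After draining 28% and refilling: 164 × 0.72 + 19 × 0.28 = 123.4 ppm.
Deficit to target: 149 − 123.4 = 25.6 mg/L.
As CaCO₃: 25.6 mg/L × 601,815 L = 15,410 g; ÷ 50 g/eq ÷ 2 = 154.1 mol Na₂CO₃.
Mass: 154.1 × 106 = 16,330 g.

16.3 kg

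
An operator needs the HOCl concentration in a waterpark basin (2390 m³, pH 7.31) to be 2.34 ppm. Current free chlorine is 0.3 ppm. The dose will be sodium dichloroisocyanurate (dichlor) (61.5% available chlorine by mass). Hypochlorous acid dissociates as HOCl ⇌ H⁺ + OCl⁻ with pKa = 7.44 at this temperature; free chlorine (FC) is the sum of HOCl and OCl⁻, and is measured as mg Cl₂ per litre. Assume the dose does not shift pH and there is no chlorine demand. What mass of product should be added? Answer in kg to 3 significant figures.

Volume: 2390 m³ = 2,390,000 L.
[OCl⁻]/[HOCl] = 10^(pH − pKa) = 10^(7.31 − 7.44) = 0.7413; fraction as HOCl = 1/(1 + 0.7413) = 0.5743.
Free chlorine required for 2.34 ppm HOCl: 2.34 / 0.5743 = 4.075 ppm.
FC to add: 4.075 − 0.3 = 3.775 mg/L as Cl₂.
Cl₂ equivalent: 3.775 mg/L × 2,390,000 L = 9021 g.
Product at 61.5% available Cl: 9021 / 0.615 = 14,670 g.

14.7 kg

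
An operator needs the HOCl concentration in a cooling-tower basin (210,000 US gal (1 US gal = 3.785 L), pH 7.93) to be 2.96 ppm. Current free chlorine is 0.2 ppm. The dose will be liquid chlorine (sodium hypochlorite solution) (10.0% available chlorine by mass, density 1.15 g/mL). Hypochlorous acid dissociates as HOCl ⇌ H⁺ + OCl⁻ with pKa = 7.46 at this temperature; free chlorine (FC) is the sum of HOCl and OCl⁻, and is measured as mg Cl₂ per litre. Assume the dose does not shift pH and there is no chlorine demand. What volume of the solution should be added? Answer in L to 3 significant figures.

Volume: 210,000 US gal × 3.785 L/gal = 794,850 L.
[OCl⁻]/[HOCl] = 10^(pH − pKa) = 10^(7.93 − 7.46) = 2.951; fraction as HOCl = 1/(1 + 2.951) = 0.2531.
Free chlorine required for 2.96 ppm HOCl: 2.96 / 0.2531 = 11.7 ppm.
FC to add: 11.7 − 0.2 = 11.5 mg/L as Cl₂.
Cl₂ equivalent: 11.5 mg/L × 794,850 L = 9137 g.
Product at 10.0% available Cl: 9137 / 0.1 = 91,370 g.
Volume: 91,370 g ÷ 1.15 g/mL = 79,450 mL.

79.5 L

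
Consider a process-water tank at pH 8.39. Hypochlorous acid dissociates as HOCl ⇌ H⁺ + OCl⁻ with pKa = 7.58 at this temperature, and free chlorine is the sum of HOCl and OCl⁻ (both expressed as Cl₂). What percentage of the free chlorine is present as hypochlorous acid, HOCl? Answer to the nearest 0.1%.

[OCl⁻]/[HOCl] = 10^(pH − pKa) = 10^(8.39 − 7.58) = 10^0.81 = 6.457.
Fraction as HOCl = 1 / (1 + 6.457) = 0.1341.

13.4%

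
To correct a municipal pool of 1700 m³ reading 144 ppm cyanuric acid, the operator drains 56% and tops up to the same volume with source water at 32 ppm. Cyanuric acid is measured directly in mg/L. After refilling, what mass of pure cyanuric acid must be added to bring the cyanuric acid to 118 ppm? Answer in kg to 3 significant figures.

Volume: 1700 m³ = 1,700,000 L.
After draining 56% and refilling: 144 × 0.44 + 32 × 0.56 = 81.28 ppm.
Deficit to target: 118 − 81.28 = 36.72 mg/L.
Mass: 36.72 mg/L × 1,700,000 L = 62,420 g cyanuric acid.

62.4 kg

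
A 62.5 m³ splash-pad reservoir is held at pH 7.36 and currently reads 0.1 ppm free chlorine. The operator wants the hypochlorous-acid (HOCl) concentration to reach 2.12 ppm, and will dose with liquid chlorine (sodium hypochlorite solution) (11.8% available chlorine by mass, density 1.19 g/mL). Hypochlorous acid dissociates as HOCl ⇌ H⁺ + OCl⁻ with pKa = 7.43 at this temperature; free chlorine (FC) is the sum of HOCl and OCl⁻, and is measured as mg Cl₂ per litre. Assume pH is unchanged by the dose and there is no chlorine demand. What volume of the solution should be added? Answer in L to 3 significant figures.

1.70 L

Volume: 62.5 m³ = 62,500 L.
[OCl⁻]/[HOCl] = 10^(pH − pKa) = 10^(7.36 − 7.43) = 0.8511; fraction as HOCl = 1/(1 + 0.8511) = 0.5402.
Free chlorine required for 2.12 ppm HOCl: 2.12 / 0.5402 = 3.924 ppm.
FC to add: 3.924 − 0.1 = 3.824 mg/L as Cl₂.
Cl₂ equivalent: 3.824 mg/L × 62,500 L = 239 g.
Product at 11.8% available Cl: 239 / 0.118 = 2026 g.
Volume: 2026 g ÷ 1.19 g/mL = 1702 mL.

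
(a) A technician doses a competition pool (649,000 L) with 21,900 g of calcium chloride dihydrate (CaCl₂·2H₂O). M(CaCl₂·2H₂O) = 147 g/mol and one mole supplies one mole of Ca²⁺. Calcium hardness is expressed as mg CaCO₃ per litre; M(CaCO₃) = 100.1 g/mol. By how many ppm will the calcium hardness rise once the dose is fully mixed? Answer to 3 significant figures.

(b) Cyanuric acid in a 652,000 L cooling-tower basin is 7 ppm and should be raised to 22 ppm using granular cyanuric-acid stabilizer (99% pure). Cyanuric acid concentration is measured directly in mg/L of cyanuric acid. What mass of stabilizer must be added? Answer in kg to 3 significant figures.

(a) 23.0 ppm; (b) 9.88 kg

(a) Moles of Ca²⁺: 21,900 g ÷ 147 g/mol = 149 mol.
(a) As CaCO₃: 149 mol × 100.1 g/mol = 14,910 g.
(a) Rise: 14,910 g / 649,000 L × 1000 = 22.98 mg/L.

(b) CYA to add: (22 − 7) = 15 mg/L × 652,000 L = 9780 g cyanuric acid.
(b) At 99% purity: 9780 / 0.99 = 9879 g product.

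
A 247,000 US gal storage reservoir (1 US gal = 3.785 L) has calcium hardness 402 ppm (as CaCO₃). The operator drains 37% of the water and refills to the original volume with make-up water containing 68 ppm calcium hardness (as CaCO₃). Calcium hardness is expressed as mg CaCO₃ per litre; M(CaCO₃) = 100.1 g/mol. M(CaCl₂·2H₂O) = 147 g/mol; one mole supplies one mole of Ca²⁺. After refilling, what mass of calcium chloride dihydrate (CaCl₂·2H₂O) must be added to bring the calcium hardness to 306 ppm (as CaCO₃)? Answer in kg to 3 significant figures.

37.9 kg

Volume: 247,000 US gal × 3.785 L/gal = 934,895 L.
After draining 37% and refilling: 402 × 0.63 + 68 × 0.37 = 278.42 ppm.
Deficit to target: 306 − 278.42 = 27.58 mg/L.
As CaCO₃: 27.58 mg/L × 934,895 L = 25,780 g; ÷ 100.1 = 257.6 mol Ca²⁺.
Mass: 257.6 × 147 = 37,870 g.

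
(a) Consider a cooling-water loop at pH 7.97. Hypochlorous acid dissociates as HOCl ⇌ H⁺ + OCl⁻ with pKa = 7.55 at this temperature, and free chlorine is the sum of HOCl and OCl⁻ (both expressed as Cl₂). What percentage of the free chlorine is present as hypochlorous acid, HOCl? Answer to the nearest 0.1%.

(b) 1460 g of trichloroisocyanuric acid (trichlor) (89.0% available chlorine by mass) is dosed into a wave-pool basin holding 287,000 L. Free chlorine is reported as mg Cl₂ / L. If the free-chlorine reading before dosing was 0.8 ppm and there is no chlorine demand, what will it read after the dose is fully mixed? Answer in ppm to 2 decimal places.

(a) [OCl⁻]/[HOCl] = 10^(pH − pKa) = 10^(7.97 − 7.55) = 10^0.42 = 2.63.
(a) Fraction as HOCl = 1 / (1 + 2.63) = 0.2755.

(b) Available chlorine delivered: 1460 g × 0.89 = 1299 g as Cl₂.
(b) Concentration rise: 1299 g / 287,000 L = 4.528 mg/L = 4.53 ppm.
(b) Final FC: 0.8 + 4.53 = 5.33 ppm.

(a) 27.5%; (b) 5.33 ppm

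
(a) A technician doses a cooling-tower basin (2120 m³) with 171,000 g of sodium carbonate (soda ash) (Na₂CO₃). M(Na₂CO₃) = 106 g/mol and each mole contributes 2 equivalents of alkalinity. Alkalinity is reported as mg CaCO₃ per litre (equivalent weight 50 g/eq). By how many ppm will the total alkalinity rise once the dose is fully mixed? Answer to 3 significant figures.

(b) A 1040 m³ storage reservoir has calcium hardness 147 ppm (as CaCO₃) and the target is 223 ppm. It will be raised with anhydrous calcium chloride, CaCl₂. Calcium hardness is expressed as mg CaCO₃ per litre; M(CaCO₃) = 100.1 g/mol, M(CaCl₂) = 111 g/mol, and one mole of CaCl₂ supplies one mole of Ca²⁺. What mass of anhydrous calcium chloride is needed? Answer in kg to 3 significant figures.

(a) 76.1 ppm; (b) 87.6 kg

(a) Volume: 2120 m³ = 2,120,000 L.
(a) Moles of Na₂CO₃: 171,000 g ÷ 106 g/mol = 1613 mol → 3226 eq of alkalinity.
(a) As CaCO₃: 3226 eq × 50 g/eq = 161,300 g.
(a) Rise: 161,300 g / 2,120,000 L × 1000 = 76.09 mg/L.

(b) Volume: 1040 m³ = 1,040,000 L.
(b) Hardness to add: (223 − 147) = 76 mg/L as CaCO₃ × 1,040,000 L = 79,040 g as CaCO₃.
(b) Moles of Ca²⁺ (1 mol Ca²⁺ ≡ 1 mol CaCO₃): 79,040 / 100.1 g/mol = 789.6 mol.
(b) Mass of CaCl₂: 789.6 × 111 = 87,650 g.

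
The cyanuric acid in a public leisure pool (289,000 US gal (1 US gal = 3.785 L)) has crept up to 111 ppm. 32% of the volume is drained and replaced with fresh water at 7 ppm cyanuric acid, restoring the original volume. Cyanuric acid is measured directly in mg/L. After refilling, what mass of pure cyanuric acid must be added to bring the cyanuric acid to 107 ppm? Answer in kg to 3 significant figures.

Volume: 289,000 US gal × 3.785 L/gal = 1,093,865 L.
After draining 32% and refilling: 111 × 0.68 + 7 × 0.32 = 77.72 ppm.
Deficit to target: 107 − 77.72 = 29.28 mg/L.
Mass: 29.28 mg/L × 1,093,865 L = 32,030 g cyanuric acid.

32.0 kg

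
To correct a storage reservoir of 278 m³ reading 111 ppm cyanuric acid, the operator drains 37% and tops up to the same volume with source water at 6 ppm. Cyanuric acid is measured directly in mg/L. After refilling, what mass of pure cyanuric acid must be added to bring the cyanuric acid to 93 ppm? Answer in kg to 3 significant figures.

Volume: 278 m³ = 278,000 L.
After draining 37% and refilling: 111 × 0.63 + 6 × 0.37 = 72.15 ppm.
Deficit to target: 93 − 72.15 = 20.85 mg/L.
Mass: 20.85 mg/L × 278,000 L = 5796 g cyanuric acid.

5.80 kg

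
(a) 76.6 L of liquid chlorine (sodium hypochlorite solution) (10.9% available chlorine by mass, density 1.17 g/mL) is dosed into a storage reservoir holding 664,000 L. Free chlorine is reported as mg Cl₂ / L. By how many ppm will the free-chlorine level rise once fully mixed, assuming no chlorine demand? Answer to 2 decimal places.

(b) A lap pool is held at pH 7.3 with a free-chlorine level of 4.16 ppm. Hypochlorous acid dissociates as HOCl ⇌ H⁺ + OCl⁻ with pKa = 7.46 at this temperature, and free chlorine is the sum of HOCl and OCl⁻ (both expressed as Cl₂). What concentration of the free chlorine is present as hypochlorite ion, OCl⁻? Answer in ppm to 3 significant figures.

(a) 14.71 ppm; (b) 1.70 ppm

(a) Mass of solution: 76.6 L × 1000 mL/L × 1.17 g/mL = 89,620 g.
(a) Available chlorine delivered: 89,620 g × 0.109 = 9769 g as Cl₂.
(a) Concentration rise: 9769 g / 664,000 L = 14.71 mg/L = 14.71 ppm.

(b) [OCl⁻]/[HOCl] = 10^(pH − pKa) = 10^(7.3 − 7.46) = 10^-0.16 = 0.6918.
(b) Fraction as HOCl = 1 / (1 + 0.6918) = 0.5911.
(b) OCl⁻ = (1 − 0.5911) × 4.16 ppm = 1.701 ppm.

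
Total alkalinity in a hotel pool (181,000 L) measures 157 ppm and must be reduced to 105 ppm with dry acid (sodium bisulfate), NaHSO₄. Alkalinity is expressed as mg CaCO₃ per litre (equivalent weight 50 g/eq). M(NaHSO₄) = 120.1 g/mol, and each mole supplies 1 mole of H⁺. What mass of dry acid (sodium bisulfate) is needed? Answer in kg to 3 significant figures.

Alkalinity to neutralize: (157 − 105) = 52 mg/L as CaCO₃ × 181,000 L = 9412 g as CaCO₃.
Equivalents of H⁺ required: 9412 ÷ 50 g/eq = 188.2 eq = 188.2 mol NaHSO₄.
Mass of NaHSO₄: 188.2 × 120.1 = 22,610 g.

22.6 kg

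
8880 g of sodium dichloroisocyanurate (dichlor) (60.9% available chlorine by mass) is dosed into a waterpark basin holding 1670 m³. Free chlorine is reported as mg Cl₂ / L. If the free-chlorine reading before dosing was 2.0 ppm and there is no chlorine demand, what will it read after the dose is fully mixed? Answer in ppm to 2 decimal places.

5.24 ppm

Volume: 1670 m³ = 1,670,000 L.
Available chlorine delivered: 8880 g × 0.609 = 5408 g as Cl₂.
Concentration rise: 5408 g / 1,670,000 L = 3.238 mg/L = 3.24 ppm.
Final FC: 2.0 + 3.24 = 5.24 ppm.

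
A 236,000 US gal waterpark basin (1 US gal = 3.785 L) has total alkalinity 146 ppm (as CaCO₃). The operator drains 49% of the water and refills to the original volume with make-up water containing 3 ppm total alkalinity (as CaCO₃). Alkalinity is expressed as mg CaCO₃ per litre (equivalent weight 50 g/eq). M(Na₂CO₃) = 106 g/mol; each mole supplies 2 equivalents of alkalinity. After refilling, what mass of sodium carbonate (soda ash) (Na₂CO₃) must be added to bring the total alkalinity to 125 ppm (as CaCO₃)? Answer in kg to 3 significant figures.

46.5 kg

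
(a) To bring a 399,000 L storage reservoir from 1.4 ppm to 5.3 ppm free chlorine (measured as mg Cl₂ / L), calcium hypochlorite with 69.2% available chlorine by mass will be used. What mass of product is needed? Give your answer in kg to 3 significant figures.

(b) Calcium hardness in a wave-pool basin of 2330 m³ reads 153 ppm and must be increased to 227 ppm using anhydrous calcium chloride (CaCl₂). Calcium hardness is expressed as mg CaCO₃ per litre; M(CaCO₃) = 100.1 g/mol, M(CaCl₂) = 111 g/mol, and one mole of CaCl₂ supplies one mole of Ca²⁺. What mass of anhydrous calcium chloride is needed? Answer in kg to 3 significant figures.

(a) 2.25 kg; (b) 191 kg

(a) Chlorine deficit: 5.3 − 1.4 = 3.9 ppm = 3.9 mg/L as Cl₂.
(a) Cl₂ equivalent needed: 3.9 mg/L × 399,000 L = 1,556,000 mg = 1556 g.
(a) Product at 69.2% available chlorine: 1556 / 0.692 = 2249 g.

(b) Volume: 2330 m³ = 2,330,000 L.
(b) Hardness to add: (227 − 153) = 74 mg/L as CaCO₃ × 2,330,000 L = 172,400 g as CaCO₃.
(b) Moles of Ca²⁺ (1 mol Ca²⁺ ≡ 1 mol CaCO₃): 172,400 / 100.1 g/mol = 1722 mol.
(b) Mass of CaCl₂: 1722 × 111 = 191,200 g.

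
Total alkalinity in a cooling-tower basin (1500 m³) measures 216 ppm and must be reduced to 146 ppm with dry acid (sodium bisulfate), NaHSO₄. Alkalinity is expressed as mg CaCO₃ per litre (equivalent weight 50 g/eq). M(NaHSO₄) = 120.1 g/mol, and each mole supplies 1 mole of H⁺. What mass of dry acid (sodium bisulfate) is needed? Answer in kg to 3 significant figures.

Volume: 1500 m³ = 1,500,000 L.
Alkalinity to neutralize: (216 − 146) = 70 mg/L as CaCO₃ × 1,500,000 L = 105,000 g as CaCO₃.
Equivalents of H⁺ required: 105,000 ÷ 50 g/eq = 2100 eq = 2100 mol NaHSO₄.
Mass of NaHSO₄: 2100 × 120.1 = 252,200 g.

252 kg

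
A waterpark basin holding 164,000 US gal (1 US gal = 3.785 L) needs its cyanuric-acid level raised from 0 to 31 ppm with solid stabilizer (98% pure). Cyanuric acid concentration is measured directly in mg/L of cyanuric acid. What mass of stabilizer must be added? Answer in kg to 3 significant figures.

19.6 kg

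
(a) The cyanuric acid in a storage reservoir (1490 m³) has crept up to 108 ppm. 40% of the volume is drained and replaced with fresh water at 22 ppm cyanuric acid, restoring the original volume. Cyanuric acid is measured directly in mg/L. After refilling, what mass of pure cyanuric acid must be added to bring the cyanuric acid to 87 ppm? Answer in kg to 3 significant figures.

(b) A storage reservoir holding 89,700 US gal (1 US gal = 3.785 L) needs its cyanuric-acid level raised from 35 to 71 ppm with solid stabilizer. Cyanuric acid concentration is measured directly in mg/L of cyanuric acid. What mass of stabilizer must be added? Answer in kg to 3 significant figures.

(a) 20.0 kg; (b) 12.2 kg

(a) Volume: 1490 m³ = 1,490,000 L.
(a) After draining 40% and refilling: 108 × 0.60 + 22 × 0.40 = 73.6 ppm.
(a) Deficit to target: 87 − 73.6 = 13.4 mg/L.
(a) Mass: 13.4 mg/L × 1,490,000 L = 19,970 g cyanuric acid.

(b) Volume: 89,700 US gal × 3.785 L/gal = 339,514 L.
(b) CYA to add: (71 − 35) = 36 mg/L × 339,514 L = 12,220 g cyanuric acid.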